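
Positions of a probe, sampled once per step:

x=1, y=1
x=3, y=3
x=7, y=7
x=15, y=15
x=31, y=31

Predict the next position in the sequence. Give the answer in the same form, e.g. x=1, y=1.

x=63, y=63

Step-to-step displacements: (+2, +2), (+4, +4), (+8, +8), (+16, +16); each is 2× the previous.
step 5: x=31, y=31 + (+32, +32) → x=63, y=63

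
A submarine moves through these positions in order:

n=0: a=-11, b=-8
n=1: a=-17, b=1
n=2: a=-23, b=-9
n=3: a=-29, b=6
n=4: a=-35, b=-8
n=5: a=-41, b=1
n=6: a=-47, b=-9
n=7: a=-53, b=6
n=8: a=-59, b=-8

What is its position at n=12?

a=-83, b=-8

The a coordinate changes by -6 each step, so at step 12 it is -11 + 12·(-6) = -83.
The b coordinate repeats the cycle [-8, 1, -9, 6] with period 4; step 12 mod 4 = 0, giving -8.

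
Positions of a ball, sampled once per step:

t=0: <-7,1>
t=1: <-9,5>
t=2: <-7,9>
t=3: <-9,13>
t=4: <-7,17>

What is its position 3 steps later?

First: cycles through -7, -9 every 2 steps. Step 7 lands at position 1 of the cycle → -9.
Second: linear, +4 per step → 29 at step 7.

<-9,29>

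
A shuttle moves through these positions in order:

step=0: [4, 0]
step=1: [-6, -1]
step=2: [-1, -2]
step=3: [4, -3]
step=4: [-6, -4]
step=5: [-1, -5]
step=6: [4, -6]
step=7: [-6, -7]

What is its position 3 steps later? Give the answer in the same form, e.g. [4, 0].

[-6, -10]

First: cycles through 4, -6, -1 every 3 steps. Step 10 lands at position 1 of the cycle → -6.
Second: linear, -1 per step → -10 at step 10.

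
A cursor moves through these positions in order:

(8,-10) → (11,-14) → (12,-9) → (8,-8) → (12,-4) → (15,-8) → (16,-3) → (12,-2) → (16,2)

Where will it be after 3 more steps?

Step-to-step displacements: (+3,-4), (+1,+5), (-4,+1), (+4,+4), (+3,-4), (+1,+5), (-4,+1), (+4,+4) — a repeating cycle of length 4.
step 9: apply (+3,-4) → (19,-2)
step 10: apply (+1,+5) → (20,3)
step 11: apply (-4,+1) → (16,4)

(16,4)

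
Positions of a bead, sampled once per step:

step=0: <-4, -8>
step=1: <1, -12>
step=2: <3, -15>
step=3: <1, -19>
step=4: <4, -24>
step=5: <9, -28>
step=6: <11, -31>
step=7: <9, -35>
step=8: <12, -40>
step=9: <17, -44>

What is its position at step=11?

<17, -51>

Step-to-step displacements: <+5, -4>, <+2, -3>, <-2, -4>, <+3, -5>, <+5, -4>, <+2, -3>, <-2, -4>, <+3, -5>, <+5, -4> — a repeating cycle of length 4.
step 10: apply <+2, -3> → <19, -47>
step 11: apply <-2, -4> → <17, -51>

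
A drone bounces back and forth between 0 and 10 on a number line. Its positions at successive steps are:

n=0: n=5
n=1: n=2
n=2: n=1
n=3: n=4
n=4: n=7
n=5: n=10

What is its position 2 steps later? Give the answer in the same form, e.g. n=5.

n=4

The value reflects between 0 and 10, moving 3 per step.
  step 6: 10 → 7
  step 7: 7 → 4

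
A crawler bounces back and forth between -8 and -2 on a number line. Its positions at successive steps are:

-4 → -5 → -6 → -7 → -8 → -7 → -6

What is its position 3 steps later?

-3

The value travels 1 per step and bounces off the walls at -8 and -2.
  step 7: -6 → -5
  step 8: -5 → -4
  step 9: -4 → -3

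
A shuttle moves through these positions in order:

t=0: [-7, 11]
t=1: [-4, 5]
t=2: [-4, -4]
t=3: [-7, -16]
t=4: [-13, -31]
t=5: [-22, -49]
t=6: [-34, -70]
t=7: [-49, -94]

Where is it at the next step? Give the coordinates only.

[-67, -121]

First differences are [+3, -6], [+0, -9], [-3, -12], [-6, -15], [-9, -18], [-12, -21], [-15, -24]; their common second difference is [-3, -3] (constant acceleration).
step 8: [-49, -94] + [-18, -27] → [-67, -121]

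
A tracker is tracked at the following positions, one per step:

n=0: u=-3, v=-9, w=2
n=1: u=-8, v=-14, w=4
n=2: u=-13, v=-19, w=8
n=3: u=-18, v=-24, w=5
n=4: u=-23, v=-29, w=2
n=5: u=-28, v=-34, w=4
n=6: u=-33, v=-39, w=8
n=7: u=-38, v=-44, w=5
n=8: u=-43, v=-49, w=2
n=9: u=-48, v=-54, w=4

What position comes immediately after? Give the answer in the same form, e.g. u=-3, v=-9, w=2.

U: linear, -5 per step → -53 at step 10.
V: linear, -5 per step → -59 at step 10.
W: cycles through 2, 4, 8, 5 every 4 steps. Step 10 lands at position 2 of the cycle → 8.

u=-53, v=-59, w=8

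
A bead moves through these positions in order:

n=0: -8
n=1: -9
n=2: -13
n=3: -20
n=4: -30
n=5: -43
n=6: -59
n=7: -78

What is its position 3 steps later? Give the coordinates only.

Successive displacements: -1, -4, -7, -10, -13, -16, -19 — each changes by -3.
step 8: -78 − 22 → -100
step 9: -100 − 25 → -125
step 10: -125 − 28 → -153

-153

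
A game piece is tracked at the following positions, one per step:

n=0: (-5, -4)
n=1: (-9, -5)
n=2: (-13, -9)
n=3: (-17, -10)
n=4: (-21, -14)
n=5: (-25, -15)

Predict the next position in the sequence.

(-29, -19)

Step-to-step displacements: (-4, -1), (-4, -4), (-4, -1), (-4, -4), (-4, -1) — a repeating cycle of length 2.
step 6: apply (-4, -4) → (-29, -19)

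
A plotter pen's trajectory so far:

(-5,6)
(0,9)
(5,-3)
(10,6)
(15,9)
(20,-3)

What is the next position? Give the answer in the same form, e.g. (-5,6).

(25,6)

The first coordinate changes by +5 each step, so at step 6 it is -5 + 6·(5) = 25.
The second coordinate repeats the cycle [6, 9, -3] with period 3; step 6 mod 3 = 0, giving 6.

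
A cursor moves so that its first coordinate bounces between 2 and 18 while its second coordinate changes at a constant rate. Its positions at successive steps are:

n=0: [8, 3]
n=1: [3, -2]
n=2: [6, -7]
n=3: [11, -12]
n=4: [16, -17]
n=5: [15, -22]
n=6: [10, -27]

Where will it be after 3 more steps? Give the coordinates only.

The first coordinate travels 5 per step and bounces off the walls at 2 and 18.
  step 7: 10 → 5
  step 8: 5 → 4
  step 9: 4 → 9
The second coordinate changes by -5 each step: at step 9 it is -42.

[9, -42]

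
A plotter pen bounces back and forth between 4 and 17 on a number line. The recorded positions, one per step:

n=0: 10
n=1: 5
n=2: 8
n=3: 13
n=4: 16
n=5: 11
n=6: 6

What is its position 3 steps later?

17

The value reflects between 4 and 17, moving 5 per step.
  step 7: 6 → 7
  step 8: 7 → 12
  step 9: 12 → 17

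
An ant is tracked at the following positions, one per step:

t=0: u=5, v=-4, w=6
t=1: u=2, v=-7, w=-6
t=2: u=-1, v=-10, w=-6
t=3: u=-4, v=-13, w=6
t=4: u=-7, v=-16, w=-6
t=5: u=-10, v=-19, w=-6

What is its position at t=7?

u=-16, v=-25, w=-6

U: linear, -3 per step → -16 at step 7.
V: linear, -3 per step → -25 at step 7.
W: cycles through 6, -6, -6 every 3 steps. Step 7 lands at position 1 of the cycle → -6.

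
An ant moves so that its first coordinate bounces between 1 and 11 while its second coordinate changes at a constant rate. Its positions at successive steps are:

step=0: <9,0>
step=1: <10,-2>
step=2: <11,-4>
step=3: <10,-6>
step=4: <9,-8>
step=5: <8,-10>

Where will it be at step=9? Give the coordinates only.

<4,-18>

The first coordinate reflects between 1 and 11, moving 1 per step.
  step 6: 8 → 7
  step 7: 7 → 6
  step 8: 6 → 5
  step 9: 5 → 4
The second coordinate changes by -2 each step: at step 9 it is -18.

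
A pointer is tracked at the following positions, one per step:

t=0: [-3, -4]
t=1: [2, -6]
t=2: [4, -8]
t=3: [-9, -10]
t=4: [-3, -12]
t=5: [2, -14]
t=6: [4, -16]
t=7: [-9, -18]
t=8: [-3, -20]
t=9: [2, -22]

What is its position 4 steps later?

The first coordinate repeats the cycle [-3, 2, 4, -9] with period 4; step 13 mod 4 = 1, giving 2.
The second coordinate changes by -2 each step, so at step 13 it is -4 + 13·(-2) = -30.

[2, -30]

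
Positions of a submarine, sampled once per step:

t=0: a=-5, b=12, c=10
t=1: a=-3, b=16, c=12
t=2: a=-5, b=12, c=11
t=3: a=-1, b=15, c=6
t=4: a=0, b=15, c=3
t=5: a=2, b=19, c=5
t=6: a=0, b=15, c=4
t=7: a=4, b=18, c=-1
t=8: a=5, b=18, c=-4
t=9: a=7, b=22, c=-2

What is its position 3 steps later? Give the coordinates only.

Step-to-step displacements: (+2,+4,+2), (-2,-4,-1), (+4,+3,-5), (+1,+0,-3), (+2,+4,+2), (-2,-4,-1), (+4,+3,-5), (+1,+0,-3), (+2,+4,+2) — a repeating cycle of length 4.
step 10: apply (-2,-4,-1) → a=5, b=18, c=-3
step 11: apply (+4,+3,-5) → a=9, b=21, c=-8
step 12: apply (+1,+0,-3) → a=10, b=21, c=-11

a=10, b=21, c=-11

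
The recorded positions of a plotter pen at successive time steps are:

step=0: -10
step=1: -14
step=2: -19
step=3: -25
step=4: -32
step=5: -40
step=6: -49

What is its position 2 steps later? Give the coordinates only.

Taking differences between consecutive positions: -4, -5, -6, -7, -8, -9. These grow by -1 each step.
step 7: -49 − 10 → -59
step 8: -59 − 11 → -70

-70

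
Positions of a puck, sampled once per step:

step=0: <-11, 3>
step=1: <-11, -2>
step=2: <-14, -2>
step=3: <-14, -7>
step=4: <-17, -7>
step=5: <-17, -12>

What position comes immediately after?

<-20, -12>

Step-to-step displacements: <+0, -5>, <-3, +0>, <+0, -5>, <-3, +0>, <+0, -5> — a repeating cycle of length 2.
step 6: apply <-3, +0> → <-20, -12>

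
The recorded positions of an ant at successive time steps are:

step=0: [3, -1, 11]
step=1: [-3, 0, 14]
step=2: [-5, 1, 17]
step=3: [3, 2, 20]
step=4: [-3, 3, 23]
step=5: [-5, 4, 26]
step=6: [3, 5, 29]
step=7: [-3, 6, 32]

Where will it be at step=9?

[3, 8, 38]

First: cycles through 3, -3, -5 every 3 steps. Step 9 lands at position 0 of the cycle → 3.
Second: linear, +1 per step → 8 at step 9.
Third: linear, +3 per step → 38 at step 9.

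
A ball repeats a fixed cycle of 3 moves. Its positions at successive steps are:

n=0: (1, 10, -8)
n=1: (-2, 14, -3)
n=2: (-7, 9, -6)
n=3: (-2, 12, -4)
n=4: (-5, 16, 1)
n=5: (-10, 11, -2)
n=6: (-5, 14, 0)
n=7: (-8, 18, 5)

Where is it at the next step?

(-13, 13, 2)

The moves between consecutive positions are (-3, +4, +5), (-5, -5, -3), (+5, +3, +2), (-3, +4, +5), (-5, -5, -3), (+5, +3, +2), (-3, +4, +5); they repeat the 3-cycle [(-3, +4, +5), (-5, -5, -3), (+5, +3, +2)].
step 8: apply (-5, -5, -3) → (-13, 13, 2)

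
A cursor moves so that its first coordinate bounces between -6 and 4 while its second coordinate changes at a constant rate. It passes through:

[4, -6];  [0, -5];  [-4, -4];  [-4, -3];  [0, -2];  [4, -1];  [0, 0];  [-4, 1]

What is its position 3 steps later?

The first coordinate reflects between -6 and 4, moving 4 per step.
  step 8: -4 → -4
  step 9: -4 → 0
  step 10: 0 → 4
The second coordinate changes by +1 each step: at step 10 it is 4.

[4, 4]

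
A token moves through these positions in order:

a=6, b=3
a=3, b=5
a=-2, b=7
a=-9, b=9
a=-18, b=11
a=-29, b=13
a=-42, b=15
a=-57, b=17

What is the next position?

Taking differences between consecutive positions: (-3, +2), (-5, +2), (-7, +2), (-9, +2), (-11, +2), (-13, +2), (-15, +2). These grow by (-2, +0) each step.
step 8: a=-57, b=17 + (-17, +2) → a=-74, b=19

a=-74, b=19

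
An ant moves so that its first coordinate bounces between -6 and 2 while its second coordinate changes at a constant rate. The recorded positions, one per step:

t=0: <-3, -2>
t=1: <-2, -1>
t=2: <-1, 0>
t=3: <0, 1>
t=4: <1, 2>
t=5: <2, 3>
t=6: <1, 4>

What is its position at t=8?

<-1, 6>

The first coordinate travels 1 per step and bounces off the walls at -6 and 2.
  step 7: 1 → 0
  step 8: 0 → -1
The second coordinate changes by +1 each step: at step 8 it is 6.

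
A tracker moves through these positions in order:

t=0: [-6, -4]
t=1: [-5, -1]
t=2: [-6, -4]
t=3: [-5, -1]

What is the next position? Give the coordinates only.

Step-to-step displacements: [+1, +3], [-1, -3], [+1, +3]; each is -1× the previous.
step 4: [-5, -1] + [-1, -3] → [-6, -4]

[-6, -4]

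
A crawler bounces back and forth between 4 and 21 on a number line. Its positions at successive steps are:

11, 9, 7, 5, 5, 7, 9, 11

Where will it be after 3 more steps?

17

The value travels 2 per step and bounces off the walls at 4 and 21.
  step 8: 11 → 13
  step 9: 13 → 15
  step 10: 15 → 17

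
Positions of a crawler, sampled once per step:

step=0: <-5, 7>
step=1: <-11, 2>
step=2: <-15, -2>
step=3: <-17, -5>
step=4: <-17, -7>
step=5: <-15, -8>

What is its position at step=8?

<3, -5>

Taking differences between consecutive positions: <-6, -5>, <-4, -4>, <-2, -3>, <+0, -2>, <+2, -1>. These grow by <+2, +1> each step.
step 6: <-15, -8> + <+4, +0> → <-11, -8>
step 7: <-11, -8> + <+6, +1> → <-5, -7>
step 8: <-5, -7> + <+8, +2> → <3, -5>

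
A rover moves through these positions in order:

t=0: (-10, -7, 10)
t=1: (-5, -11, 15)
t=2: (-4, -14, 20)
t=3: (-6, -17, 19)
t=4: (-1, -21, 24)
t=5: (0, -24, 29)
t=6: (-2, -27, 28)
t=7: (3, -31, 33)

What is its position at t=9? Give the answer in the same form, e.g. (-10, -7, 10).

Step-to-step displacements: (+5, -4, +5), (+1, -3, +5), (-2, -3, -1), (+5, -4, +5), (+1, -3, +5), (-2, -3, -1), (+5, -4, +5) — a repeating cycle of length 3.
step 8: apply (+1, -3, +5) → (4, -34, 38)
step 9: apply (-2, -3, -1) → (2, -37, 37)

(2, -37, 37)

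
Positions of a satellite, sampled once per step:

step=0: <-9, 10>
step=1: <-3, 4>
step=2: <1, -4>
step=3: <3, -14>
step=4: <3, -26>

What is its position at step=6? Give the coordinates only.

<-3, -56>

Taking differences between consecutive positions: <+6, -6>, <+4, -8>, <+2, -10>, <+0, -12>. These grow by <-2, -2> each step.
step 5: <3, -26> + <-2, -14> → <1, -40>
step 6: <1, -40> + <-4, -16> → <-3, -56>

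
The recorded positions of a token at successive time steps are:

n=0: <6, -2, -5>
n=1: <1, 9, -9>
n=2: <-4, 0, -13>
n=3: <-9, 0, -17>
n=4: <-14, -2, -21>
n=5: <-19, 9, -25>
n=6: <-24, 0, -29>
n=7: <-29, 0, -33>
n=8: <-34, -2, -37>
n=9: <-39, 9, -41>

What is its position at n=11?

<-49, 0, -49>

The first coordinate changes by -5 each step, so at step 11 it is 6 + 11·(-5) = -49.
The second coordinate repeats the cycle [-2, 9, 0, 0] with period 4; step 11 mod 4 = 3, giving 0.
The third coordinate changes by -4 each step, so at step 11 it is -5 + 11·(-4) = -49.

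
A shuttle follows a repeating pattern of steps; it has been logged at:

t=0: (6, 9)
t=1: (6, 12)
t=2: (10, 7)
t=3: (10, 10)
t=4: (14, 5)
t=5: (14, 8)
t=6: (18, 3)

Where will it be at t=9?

The moves between consecutive positions are (+0, +3), (+4, -5), (+0, +3), (+4, -5), (+0, +3), (+4, -5); they repeat the 2-cycle [(+0, +3), (+4, -5)].
step 7: apply (+0, +3) → (18, 6)
step 8: apply (+4, -5) → (22, 1)
step 9: apply (+0, +3) → (22, 4)

(22, 4)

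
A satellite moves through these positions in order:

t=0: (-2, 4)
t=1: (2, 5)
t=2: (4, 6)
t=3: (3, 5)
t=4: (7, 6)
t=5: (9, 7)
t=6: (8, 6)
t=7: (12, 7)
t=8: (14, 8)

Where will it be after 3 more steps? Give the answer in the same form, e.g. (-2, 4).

(19, 9)

Differencing gives (+4, +1), (+2, +1), (-1, -1), (+4, +1), (+2, +1), (-1, -1), (+4, +1), (+2, +1). This is the pattern (+4, +1), (+2, +1), (-1, -1) repeated.
step 9: apply (-1, -1) → (13, 7)
step 10: apply (+4, +1) → (17, 8)
step 11: apply (+2, +1) → (19, 9)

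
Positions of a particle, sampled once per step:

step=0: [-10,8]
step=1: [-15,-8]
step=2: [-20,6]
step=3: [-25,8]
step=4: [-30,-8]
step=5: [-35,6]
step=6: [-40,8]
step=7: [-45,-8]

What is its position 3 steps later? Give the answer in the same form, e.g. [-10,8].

[-60,-8]

The first coordinate changes by -5 each step, so at step 10 it is -10 + 10·(-5) = -60.
The second coordinate repeats the cycle [8, -8, 6] with period 3; step 10 mod 3 = 1, giving -8.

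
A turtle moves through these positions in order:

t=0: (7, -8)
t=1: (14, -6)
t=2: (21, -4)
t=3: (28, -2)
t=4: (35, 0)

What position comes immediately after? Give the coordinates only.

Each step adds (+7, +2) to the position.
step 5: (35, 0) + (+7, +2) → (42, 2)

(42, 2)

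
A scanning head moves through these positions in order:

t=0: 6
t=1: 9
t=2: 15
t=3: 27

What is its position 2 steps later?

Step-to-step displacements: +3, +6, +12; each is 2× the previous.
step 4: 27 + 24 → 51
step 5: 51 + 48 → 99

99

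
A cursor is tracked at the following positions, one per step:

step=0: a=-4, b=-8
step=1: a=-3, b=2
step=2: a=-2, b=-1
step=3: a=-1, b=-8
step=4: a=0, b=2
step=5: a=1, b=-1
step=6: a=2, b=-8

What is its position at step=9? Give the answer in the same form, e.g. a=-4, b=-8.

The a coordinate changes by +1 each step, so at step 9 it is -4 + 9·(1) = 5.
The b coordinate repeats the cycle [-8, 2, -1] with period 3; step 9 mod 3 = 0, giving -8.

a=5, b=-8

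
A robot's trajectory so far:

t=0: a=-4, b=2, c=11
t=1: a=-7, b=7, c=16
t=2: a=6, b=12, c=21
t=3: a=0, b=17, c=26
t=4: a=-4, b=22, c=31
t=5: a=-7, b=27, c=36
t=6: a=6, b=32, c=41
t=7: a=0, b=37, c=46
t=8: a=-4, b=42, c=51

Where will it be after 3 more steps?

a=0, b=57, c=66

A: cycles through -4, -7, 6, 0 every 4 steps. Step 11 lands at position 3 of the cycle → 0.
B: linear, +5 per step → 57 at step 11.
C: linear, +5 per step → 66 at step 11.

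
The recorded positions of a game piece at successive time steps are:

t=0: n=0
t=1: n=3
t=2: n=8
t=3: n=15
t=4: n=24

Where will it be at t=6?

First differences are +3, +5, +7, +9; their common second difference is +2 (constant acceleration).
step 5: 24 + 11 → n=35
step 6: 35 + 13 → n=48

n=48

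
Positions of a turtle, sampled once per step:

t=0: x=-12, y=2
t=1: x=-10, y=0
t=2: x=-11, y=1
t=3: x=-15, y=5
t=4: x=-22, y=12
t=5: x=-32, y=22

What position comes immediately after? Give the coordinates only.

x=-45, y=35

Taking differences between consecutive positions: (+2, -2), (-1, +1), (-4, +4), (-7, +7), (-10, +10). These grow by (-3, +3) each step.
step 6: x=-32, y=22 + (-13, +13) → x=-45, y=35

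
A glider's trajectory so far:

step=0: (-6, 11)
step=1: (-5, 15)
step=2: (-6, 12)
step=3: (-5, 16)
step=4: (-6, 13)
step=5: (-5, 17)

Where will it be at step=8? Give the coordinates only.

Differencing gives (+1, +4), (-1, -3), (+1, +4), (-1, -3), (+1, +4). This is the pattern (+1, +4), (-1, -3) repeated.
step 6: apply (-1, -3) → (-6, 14)
step 7: apply (+1, +4) → (-5, 18)
step 8: apply (-1, -3) → (-6, 15)

(-6, 15)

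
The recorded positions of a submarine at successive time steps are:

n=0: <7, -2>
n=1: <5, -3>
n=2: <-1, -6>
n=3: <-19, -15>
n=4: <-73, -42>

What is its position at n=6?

The jumps are <-2, -1>, <-6, -3>, <-18, -9>, <-54, -27> — a geometric progression with ratio 3.
step 5: <-73, -42> + <-162, -81> → <-235, -123>
step 6: <-235, -123> + <-486, -243> → <-721, -366>

<-721, -366>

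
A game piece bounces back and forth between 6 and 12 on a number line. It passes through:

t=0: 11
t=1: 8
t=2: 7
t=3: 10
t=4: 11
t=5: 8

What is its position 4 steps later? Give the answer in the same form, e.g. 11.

The value reflects between 6 and 12, moving 3 per step.
  step 6: 8 → 7
  step 7: 7 → 10
  step 8: 10 → 11
  step 9: 11 → 8

8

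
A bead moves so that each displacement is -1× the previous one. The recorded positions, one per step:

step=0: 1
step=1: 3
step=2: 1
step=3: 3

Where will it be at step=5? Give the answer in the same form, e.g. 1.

Step-to-step displacements: +2, -2, +2; each is -1× the previous.
step 4: 3 − 2 → 1
step 5: 1 + 2 → 3

3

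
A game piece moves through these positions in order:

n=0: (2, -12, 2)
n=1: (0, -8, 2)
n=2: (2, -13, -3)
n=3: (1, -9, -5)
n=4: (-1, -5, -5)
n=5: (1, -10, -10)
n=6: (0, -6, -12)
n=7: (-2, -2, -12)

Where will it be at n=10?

Differencing gives (-2, +4, +0), (+2, -5, -5), (-1, +4, -2), (-2, +4, +0), (+2, -5, -5), (-1, +4, -2), (-2, +4, +0). This is the pattern (-2, +4, +0), (+2, -5, -5), (-1, +4, -2) repeated.
step 8: apply (+2, -5, -5) → (0, -7, -17)
step 9: apply (-1, +4, -2) → (-1, -3, -19)
step 10: apply (-2, +4, +0) → (-3, 1, -19)

(-3, 1, -19)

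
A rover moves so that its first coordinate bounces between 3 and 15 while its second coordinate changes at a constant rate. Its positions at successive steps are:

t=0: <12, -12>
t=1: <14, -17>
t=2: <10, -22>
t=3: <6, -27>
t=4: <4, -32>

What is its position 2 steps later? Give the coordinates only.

<12, -42>

The first coordinate reflects between 3 and 15, moving 4 per step.
  step 5: 4 → 8
  step 6: 8 → 12
The second coordinate changes by -5 each step: at step 6 it is -42.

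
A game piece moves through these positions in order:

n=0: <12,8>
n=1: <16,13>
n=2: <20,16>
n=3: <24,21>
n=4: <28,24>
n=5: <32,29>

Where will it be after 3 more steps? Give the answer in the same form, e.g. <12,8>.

The moves between consecutive positions are <+4,+5>, <+4,+3>, <+4,+5>, <+4,+3>, <+4,+5>; they repeat the 2-cycle [<+4,+5>, <+4,+3>].
step 6: apply <+4,+3> → <36,32>
step 7: apply <+4,+5> → <40,37>
step 8: apply <+4,+3> → <44,40>

<44,40>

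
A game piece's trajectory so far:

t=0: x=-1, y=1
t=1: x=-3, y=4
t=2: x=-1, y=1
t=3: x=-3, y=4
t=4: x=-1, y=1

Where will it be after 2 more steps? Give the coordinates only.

x=-1, y=1

Consecutive displacements (-2, +3), (+2, -3), (-2, +3), (+2, -3) scale by a factor of -1 each step.
step 5: x=-1, y=1 + (-2, +3) → x=-3, y=4
step 6: x=-3, y=4 + (+2, -3) → x=-1, y=1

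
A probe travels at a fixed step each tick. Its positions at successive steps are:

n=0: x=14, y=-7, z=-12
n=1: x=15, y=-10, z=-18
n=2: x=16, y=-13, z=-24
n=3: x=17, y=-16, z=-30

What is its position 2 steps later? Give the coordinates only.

Each step adds (+1,-3,-6) to the position.
step 4: x=17, y=-16, z=-30 + (+1,-3,-6) → x=18, y=-19, z=-36
step 5: x=18, y=-19, z=-36 + (+1,-3,-6) → x=19, y=-22, z=-42

x=19, y=-22, z=-42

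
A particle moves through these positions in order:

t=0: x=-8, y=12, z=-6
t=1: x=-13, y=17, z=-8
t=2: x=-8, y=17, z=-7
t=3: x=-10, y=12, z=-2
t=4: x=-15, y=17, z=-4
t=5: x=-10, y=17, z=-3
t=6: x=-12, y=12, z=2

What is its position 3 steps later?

Step-to-step displacements: (-5, +5, -2), (+5, +0, +1), (-2, -5, +5), (-5, +5, -2), (+5, +0, +1), (-2, -5, +5) — a repeating cycle of length 3.
step 7: apply (-5, +5, -2) → x=-17, y=17, z=0
step 8: apply (+5, +0, +1) → x=-12, y=17, z=1
step 9: apply (-2, -5, +5) → x=-14, y=12, z=6

x=-14, y=12, z=6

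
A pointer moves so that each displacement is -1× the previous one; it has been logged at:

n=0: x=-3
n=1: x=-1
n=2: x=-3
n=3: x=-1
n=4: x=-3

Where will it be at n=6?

x=-3

The jumps are +2, -2, +2, -2 — a geometric progression with ratio -1.
step 5: -3 + 2 → x=-1
step 6: -1 − 2 → x=-3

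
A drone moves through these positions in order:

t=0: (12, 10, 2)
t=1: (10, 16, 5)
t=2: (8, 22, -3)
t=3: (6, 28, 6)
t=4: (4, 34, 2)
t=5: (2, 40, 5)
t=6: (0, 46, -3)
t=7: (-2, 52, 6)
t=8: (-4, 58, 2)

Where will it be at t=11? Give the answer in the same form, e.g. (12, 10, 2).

(-10, 76, 6)

The first coordinate changes by -2 each step, so at step 11 it is 12 + 11·(-2) = -10.
The second coordinate changes by +6 each step, so at step 11 it is 10 + 11·(6) = 76.
The third coordinate repeats the cycle [2, 5, -3, 6] with period 4; step 11 mod 4 = 3, giving 6.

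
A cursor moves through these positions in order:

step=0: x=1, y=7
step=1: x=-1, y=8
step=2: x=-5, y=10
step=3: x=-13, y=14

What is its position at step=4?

The jumps are (-2, +1), (-4, +2), (-8, +4) — a geometric progression with ratio 2.
step 4: x=-13, y=14 + (-16, +8) → x=-29, y=22

x=-29, y=22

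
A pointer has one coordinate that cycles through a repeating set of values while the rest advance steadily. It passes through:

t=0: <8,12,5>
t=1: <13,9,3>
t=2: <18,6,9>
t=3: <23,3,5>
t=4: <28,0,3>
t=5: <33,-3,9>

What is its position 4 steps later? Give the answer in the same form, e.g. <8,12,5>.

<53,-15,5>

The first coordinate changes by +5 each step, so at step 9 it is 8 + 9·(5) = 53.
The second coordinate changes by -3 each step, so at step 9 it is 12 + 9·(-3) = -15.
The third coordinate repeats the cycle [5, 3, 9] with period 3; step 9 mod 3 = 0, giving 5.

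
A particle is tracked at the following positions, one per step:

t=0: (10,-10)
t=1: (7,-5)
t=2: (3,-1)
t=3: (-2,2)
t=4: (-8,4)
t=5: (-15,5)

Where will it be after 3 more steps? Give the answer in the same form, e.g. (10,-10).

Taking differences between consecutive positions: (-3,+5), (-4,+4), (-5,+3), (-6,+2), (-7,+1). These grow by (-1,-1) each step.
step 6: (-15,5) + (-8,+0) → (-23,5)
step 7: (-23,5) + (-9,-1) → (-32,4)
step 8: (-32,4) + (-10,-2) → (-42,2)

(-42,2)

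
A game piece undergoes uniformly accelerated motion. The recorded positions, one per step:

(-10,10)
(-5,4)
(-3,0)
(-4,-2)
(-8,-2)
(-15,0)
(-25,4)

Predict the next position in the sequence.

(-38,10)

Successive displacements: (+5,-6), (+2,-4), (-1,-2), (-4,+0), (-7,+2), (-10,+4) — each changes by (-3,+2).
step 7: (-25,4) + (-13,+6) → (-38,10)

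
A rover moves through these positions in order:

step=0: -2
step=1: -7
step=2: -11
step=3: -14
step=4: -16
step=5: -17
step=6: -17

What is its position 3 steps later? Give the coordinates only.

First differences are -5, -4, -3, -2, -1, +0; their common second difference is +1 (constant acceleration).
step 7: -17 + 1 → -16
step 8: -16 + 2 → -14
step 9: -14 + 3 → -11

-11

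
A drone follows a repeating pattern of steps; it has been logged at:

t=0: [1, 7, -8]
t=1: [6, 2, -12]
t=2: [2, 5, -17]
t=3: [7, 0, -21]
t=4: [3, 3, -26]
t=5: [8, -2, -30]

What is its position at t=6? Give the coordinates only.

The moves between consecutive positions are [+5, -5, -4], [-4, +3, -5], [+5, -5, -4], [-4, +3, -5], [+5, -5, -4]; they repeat the 2-cycle [[+5, -5, -4], [-4, +3, -5]].
step 6: apply [-4, +3, -5] → [4, 1, -35]

[4, 1, -35]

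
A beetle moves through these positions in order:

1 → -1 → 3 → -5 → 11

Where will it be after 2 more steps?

43

Consecutive displacements -2, +4, -8, +16 scale by a factor of -2 each step.
step 5: 11 − 32 → -21
step 6: -21 + 64 → 43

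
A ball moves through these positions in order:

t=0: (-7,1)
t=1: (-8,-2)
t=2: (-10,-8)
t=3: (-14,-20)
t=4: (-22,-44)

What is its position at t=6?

(-70,-188)

Step-to-step displacements: (-1,-3), (-2,-6), (-4,-12), (-8,-24); each is 2× the previous.
step 5: (-22,-44) + (-16,-48) → (-38,-92)
step 6: (-38,-92) + (-32,-96) → (-70,-188)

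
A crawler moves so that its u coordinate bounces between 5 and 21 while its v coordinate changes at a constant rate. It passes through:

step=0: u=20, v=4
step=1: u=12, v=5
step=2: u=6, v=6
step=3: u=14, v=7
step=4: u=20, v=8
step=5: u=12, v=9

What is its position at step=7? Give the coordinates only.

The u coordinate travels 8 per step and bounces off the walls at 5 and 21.
  step 6: 12 → 6
  step 7: 6 → 14
The v coordinate changes by +1 each step: at step 7 it is 11.

u=14, v=11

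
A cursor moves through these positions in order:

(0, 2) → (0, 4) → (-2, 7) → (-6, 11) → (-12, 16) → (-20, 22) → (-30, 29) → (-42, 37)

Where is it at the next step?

First differences are (+0, +2), (-2, +3), (-4, +4), (-6, +5), (-8, +6), (-10, +7), (-12, +8); their common second difference is (-2, +1) (constant acceleration).
step 8: (-42, 37) + (-14, +9) → (-56, 46)

(-56, 46)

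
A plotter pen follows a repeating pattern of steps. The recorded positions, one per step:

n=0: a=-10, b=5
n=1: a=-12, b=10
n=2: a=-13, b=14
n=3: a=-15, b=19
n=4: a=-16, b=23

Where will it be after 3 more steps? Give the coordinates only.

The moves between consecutive positions are (-2, +5), (-1, +4), (-2, +5), (-1, +4); they repeat the 2-cycle [(-2, +5), (-1, +4)].
step 5: apply (-2, +5) → a=-18, b=28
step 6: apply (-1, +4) → a=-19, b=32
step 7: apply (-2, +5) → a=-21, b=37

a=-21, b=37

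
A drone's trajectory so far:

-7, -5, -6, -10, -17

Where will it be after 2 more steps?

-40

Taking differences between consecutive positions: +2, -1, -4, -7. These grow by -3 each step.
step 5: -17 − 10 → -27
step 6: -27 − 13 → -40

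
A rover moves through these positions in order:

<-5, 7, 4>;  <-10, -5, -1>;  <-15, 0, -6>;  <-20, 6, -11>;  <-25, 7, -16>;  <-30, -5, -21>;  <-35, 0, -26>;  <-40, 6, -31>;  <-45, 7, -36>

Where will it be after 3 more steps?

<-60, 6, -51>

First: linear, -5 per step → -60 at step 11.
Second: cycles through 7, -5, 0, 6 every 4 steps. Step 11 lands at position 3 of the cycle → 6.
Third: linear, -5 per step → -51 at step 11.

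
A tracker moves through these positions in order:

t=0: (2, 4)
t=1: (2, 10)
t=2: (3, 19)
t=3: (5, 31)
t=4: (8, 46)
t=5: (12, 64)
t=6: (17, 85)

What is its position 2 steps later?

(30, 136)

First differences are (+0, +6), (+1, +9), (+2, +12), (+3, +15), (+4, +18), (+5, +21); their common second difference is (+1, +3) (constant acceleration).
step 7: (17, 85) + (+6, +24) → (23, 109)
step 8: (23, 109) + (+7, +27) → (30, 136)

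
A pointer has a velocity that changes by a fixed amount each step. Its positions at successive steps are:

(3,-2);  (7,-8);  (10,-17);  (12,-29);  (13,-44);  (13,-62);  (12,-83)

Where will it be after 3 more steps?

Successive displacements: (+4,-6), (+3,-9), (+2,-12), (+1,-15), (+0,-18), (-1,-21) — each changes by (-1,-3).
step 7: (12,-83) + (-2,-24) → (10,-107)
step 8: (10,-107) + (-3,-27) → (7,-134)
step 9: (7,-134) + (-4,-30) → (3,-164)

(3,-164)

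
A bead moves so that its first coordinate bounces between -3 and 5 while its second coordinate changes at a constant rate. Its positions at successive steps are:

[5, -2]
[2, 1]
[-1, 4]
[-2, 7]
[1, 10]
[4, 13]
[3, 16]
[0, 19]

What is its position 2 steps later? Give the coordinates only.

[0, 25]

The first coordinate reflects between -3 and 5, moving 3 per step.
  step 8: 0 → -3
  step 9: -3 → 0
The second coordinate changes by +3 each step: at step 9 it is 25.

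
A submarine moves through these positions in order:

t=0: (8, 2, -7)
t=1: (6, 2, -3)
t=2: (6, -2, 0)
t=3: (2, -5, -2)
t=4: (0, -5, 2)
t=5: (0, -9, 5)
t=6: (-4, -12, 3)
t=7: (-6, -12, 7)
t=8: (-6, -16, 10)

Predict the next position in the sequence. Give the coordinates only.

The moves between consecutive positions are (-2, +0, +4), (+0, -4, +3), (-4, -3, -2), (-2, +0, +4), (+0, -4, +3), (-4, -3, -2), (-2, +0, +4), (+0, -4, +3); they repeat the 3-cycle [(-2, +0, +4), (+0, -4, +3), (-4, -3, -2)].
step 9: apply (-4, -3, -2) → (-10, -19, 8)

(-10, -19, 8)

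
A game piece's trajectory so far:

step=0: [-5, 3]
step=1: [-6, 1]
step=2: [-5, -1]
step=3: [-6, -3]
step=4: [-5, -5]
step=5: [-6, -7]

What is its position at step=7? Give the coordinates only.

[-6, -11]

First: cycles through -5, -6 every 2 steps. Step 7 lands at position 1 of the cycle → -6.
Second: linear, -2 per step → -11 at step 7.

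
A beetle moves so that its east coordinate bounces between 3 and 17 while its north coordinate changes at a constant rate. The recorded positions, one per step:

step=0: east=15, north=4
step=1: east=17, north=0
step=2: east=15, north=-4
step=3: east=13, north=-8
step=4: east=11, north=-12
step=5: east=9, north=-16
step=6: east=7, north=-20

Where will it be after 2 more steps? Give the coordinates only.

The east coordinate reflects between 3 and 17, moving 2 per step.
  step 7: 7 → 5
  step 8: 5 → 3
The north coordinate changes by -4 each step: at step 8 it is -28.

east=3, north=-28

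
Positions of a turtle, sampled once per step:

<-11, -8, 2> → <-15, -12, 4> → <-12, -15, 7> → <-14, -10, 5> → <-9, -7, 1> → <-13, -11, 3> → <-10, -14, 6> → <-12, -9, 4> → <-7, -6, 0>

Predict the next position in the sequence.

The moves between consecutive positions are <-4, -4, +2>, <+3, -3, +3>, <-2, +5, -2>, <+5, +3, -4>, <-4, -4, +2>, <+3, -3, +3>, <-2, +5, -2>, <+5, +3, -4>; they repeat the 4-cycle [<-4, -4, +2>, <+3, -3, +3>, <-2, +5, -2>, <+5, +3, -4>].
step 9: apply <-4, -4, +2> → <-11, -10, 2>

<-11, -10, 2>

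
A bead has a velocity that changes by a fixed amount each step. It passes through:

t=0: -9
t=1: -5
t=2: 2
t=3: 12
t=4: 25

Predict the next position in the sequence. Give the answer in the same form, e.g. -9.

Successive displacements: +4, +7, +10, +13 — each changes by +3.
step 5: 25 + 16 → 41

41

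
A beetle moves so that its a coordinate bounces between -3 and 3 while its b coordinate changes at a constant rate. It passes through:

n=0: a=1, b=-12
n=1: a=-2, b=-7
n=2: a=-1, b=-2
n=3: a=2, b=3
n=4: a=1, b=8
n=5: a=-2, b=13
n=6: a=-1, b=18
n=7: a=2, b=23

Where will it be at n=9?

The a coordinate travels 3 per step and bounces off the walls at -3 and 3.
  step 8: 2 → 1
  step 9: 1 → -2
The b coordinate changes by +5 each step: at step 9 it is 33.

a=-2, b=33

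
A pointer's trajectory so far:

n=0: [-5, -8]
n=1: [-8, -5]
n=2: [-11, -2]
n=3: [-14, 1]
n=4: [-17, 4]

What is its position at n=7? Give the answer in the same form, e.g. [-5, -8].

[-26, 13]

Each step adds [-3, +3] to the position.
step 5: [-17, 4] + [-3, +3] → [-20, 7]
step 6: [-20, 7] + [-3, +3] → [-23, 10]
step 7: [-23, 10] + [-3, +3] → [-26, 13]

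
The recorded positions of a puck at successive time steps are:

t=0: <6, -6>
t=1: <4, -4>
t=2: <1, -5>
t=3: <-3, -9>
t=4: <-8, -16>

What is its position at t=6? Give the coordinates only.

<-21, -39>

Taking differences between consecutive positions: <-2, +2>, <-3, -1>, <-4, -4>, <-5, -7>. These grow by <-1, -3> each step.
step 5: <-8, -16> + <-6, -10> → <-14, -26>
step 6: <-14, -26> + <-7, -13> → <-21, -39>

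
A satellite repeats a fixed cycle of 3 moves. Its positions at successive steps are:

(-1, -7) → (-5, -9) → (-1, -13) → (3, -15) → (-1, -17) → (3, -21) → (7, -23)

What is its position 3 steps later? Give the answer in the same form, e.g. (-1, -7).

Differencing gives (-4, -2), (+4, -4), (+4, -2), (-4, -2), (+4, -4), (+4, -2). This is the pattern (-4, -2), (+4, -4), (+4, -2) repeated.
step 7: apply (-4, -2) → (3, -25)
step 8: apply (+4, -4) → (7, -29)
step 9: apply (+4, -2) → (11, -31)

(11, -31)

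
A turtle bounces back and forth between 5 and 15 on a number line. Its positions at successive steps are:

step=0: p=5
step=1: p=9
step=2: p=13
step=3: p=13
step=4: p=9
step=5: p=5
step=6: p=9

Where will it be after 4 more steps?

The value reflects between 5 and 15, moving 4 per step.
  step 7: 9 → 13
  step 8: 13 → 13
  step 9: 13 → 9
  step 10: 9 → 5

p=5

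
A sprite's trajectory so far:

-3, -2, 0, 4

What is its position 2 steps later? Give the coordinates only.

The jumps are +1, +2, +4 — a geometric progression with ratio 2.
step 4: 4 + 8 → 12
step 5: 12 + 16 → 28

28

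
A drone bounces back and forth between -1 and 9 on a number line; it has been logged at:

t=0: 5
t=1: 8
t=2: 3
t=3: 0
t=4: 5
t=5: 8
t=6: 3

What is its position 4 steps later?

The value reflects between -1 and 9, moving 5 per step.
  step 7: 3 → 0
  step 8: 0 → 5
  step 9: 5 → 8
  step 10: 8 → 3

3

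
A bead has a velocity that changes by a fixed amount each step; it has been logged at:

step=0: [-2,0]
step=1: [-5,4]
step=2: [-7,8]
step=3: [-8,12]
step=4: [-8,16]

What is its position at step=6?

[-5,24]

Taking differences between consecutive positions: [-3,+4], [-2,+4], [-1,+4], [+0,+4]. These grow by [+1,+0] each step.
step 5: [-8,16] + [+1,+4] → [-7,20]
step 6: [-7,20] + [+2,+4] → [-5,24]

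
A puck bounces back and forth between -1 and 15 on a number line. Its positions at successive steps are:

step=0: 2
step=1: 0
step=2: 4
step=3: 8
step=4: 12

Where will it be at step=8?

The value travels 4 per step and bounces off the walls at -1 and 15.
  step 5: 12 → 14
  step 6: 14 → 10
  step 7: 10 → 6
  step 8: 6 → 2

2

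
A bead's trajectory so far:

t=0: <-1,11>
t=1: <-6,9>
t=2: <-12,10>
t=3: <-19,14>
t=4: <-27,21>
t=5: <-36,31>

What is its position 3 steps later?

<-69,79>

Successive displacements: <-5,-2>, <-6,+1>, <-7,+4>, <-8,+7>, <-9,+10> — each changes by <-1,+3>.
step 6: <-36,31> + <-10,+13> → <-46,44>
step 7: <-46,44> + <-11,+16> → <-57,60>
step 8: <-57,60> + <-12,+19> → <-69,79>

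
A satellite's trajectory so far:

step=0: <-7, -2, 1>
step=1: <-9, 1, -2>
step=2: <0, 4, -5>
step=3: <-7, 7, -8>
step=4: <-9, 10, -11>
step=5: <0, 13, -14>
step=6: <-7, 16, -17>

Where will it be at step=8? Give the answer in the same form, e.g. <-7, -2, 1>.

<0, 22, -23>

The first coordinate repeats the cycle [-7, -9, 0] with period 3; step 8 mod 3 = 2, giving 0.
The second coordinate changes by +3 each step, so at step 8 it is -2 + 8·(3) = 22.
The third coordinate changes by -3 each step, so at step 8 it is 1 + 8·(-3) = -23.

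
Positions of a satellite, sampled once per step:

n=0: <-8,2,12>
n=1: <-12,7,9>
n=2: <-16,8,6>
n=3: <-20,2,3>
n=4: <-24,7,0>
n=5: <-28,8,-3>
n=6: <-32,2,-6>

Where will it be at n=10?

First: linear, -4 per step → -48 at step 10.
Second: cycles through 2, 7, 8 every 3 steps. Step 10 lands at position 1 of the cycle → 7.
Third: linear, -3 per step → -18 at step 10.

<-48,7,-18>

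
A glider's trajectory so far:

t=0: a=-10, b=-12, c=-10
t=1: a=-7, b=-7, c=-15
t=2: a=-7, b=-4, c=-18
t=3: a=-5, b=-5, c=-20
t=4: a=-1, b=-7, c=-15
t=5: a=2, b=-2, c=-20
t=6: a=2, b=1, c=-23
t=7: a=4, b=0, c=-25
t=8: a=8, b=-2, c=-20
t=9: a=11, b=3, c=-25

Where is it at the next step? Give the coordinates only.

a=11, b=6, c=-28

The moves between consecutive positions are (+3,+5,-5), (+0,+3,-3), (+2,-1,-2), (+4,-2,+5), (+3,+5,-5), (+0,+3,-3), (+2,-1,-2), (+4,-2,+5), (+3,+5,-5); they repeat the 4-cycle [(+3,+5,-5), (+0,+3,-3), (+2,-1,-2), (+4,-2,+5)].
step 10: apply (+0,+3,-3) → a=11, b=6, c=-28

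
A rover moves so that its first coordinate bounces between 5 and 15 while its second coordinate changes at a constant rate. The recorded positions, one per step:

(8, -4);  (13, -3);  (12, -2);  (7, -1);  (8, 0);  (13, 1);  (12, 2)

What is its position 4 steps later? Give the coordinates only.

The first coordinate travels 5 per step and bounces off the walls at 5 and 15.
  step 7: 12 → 7
  step 8: 7 → 8
  step 9: 8 → 13
  step 10: 13 → 12
The second coordinate changes by +1 each step: at step 10 it is 6.

(12, 6)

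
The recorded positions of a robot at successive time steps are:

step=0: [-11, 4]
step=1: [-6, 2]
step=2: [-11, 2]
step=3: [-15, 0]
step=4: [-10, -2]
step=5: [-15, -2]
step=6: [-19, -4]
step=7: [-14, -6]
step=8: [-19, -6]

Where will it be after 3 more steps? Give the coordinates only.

[-23, -10]

Step-to-step displacements: [+5, -2], [-5, +0], [-4, -2], [+5, -2], [-5, +0], [-4, -2], [+5, -2], [-5, +0] — a repeating cycle of length 3.
step 9: apply [-4, -2] → [-23, -8]
step 10: apply [+5, -2] → [-18, -10]
step 11: apply [-5, +0] → [-23, -10]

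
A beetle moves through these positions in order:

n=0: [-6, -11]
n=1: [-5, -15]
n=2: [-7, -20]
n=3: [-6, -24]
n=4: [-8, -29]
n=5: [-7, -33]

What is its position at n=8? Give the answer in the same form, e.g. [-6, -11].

[-10, -47]

The moves between consecutive positions are [+1, -4], [-2, -5], [+1, -4], [-2, -5], [+1, -4]; they repeat the 2-cycle [[+1, -4], [-2, -5]].
step 6: apply [-2, -5] → [-9, -38]
step 7: apply [+1, -4] → [-8, -42]
step 8: apply [-2, -5] → [-10, -47]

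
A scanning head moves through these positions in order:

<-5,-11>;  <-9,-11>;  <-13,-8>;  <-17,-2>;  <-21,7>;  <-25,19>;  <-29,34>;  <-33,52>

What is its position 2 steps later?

<-41,97>

First differences are <-4,+0>, <-4,+3>, <-4,+6>, <-4,+9>, <-4,+12>, <-4,+15>, <-4,+18>; their common second difference is <+0,+3> (constant acceleration).
step 8: <-33,52> + <-4,+21> → <-37,73>
step 9: <-37,73> + <-4,+24> → <-41,97>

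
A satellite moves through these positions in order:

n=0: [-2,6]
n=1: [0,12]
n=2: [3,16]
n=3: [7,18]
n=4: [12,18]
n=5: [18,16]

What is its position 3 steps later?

First differences are [+2,+6], [+3,+4], [+4,+2], [+5,+0], [+6,-2]; their common second difference is [+1,-2] (constant acceleration).
step 6: [18,16] + [+7,-4] → [25,12]
step 7: [25,12] + [+8,-6] → [33,6]
step 8: [33,6] + [+9,-8] → [42,-2]

[42,-2]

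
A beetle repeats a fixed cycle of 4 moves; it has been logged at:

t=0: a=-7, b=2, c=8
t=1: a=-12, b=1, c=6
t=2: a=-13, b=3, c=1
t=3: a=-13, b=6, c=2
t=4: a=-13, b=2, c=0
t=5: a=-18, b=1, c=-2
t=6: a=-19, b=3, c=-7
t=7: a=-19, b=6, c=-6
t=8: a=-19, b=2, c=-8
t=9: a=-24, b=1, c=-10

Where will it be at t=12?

Differencing gives (-5,-1,-2), (-1,+2,-5), (+0,+3,+1), (+0,-4,-2), (-5,-1,-2), (-1,+2,-5), (+0,+3,+1), (+0,-4,-2), (-5,-1,-2). This is the pattern (-5,-1,-2), (-1,+2,-5), (+0,+3,+1), (+0,-4,-2) repeated.
step 10: apply (-1,+2,-5) → a=-25, b=3, c=-15
step 11: apply (+0,+3,+1) → a=-25, b=6, c=-14
step 12: apply (+0,-4,-2) → a=-25, b=2, c=-16

a=-25, b=2, c=-16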